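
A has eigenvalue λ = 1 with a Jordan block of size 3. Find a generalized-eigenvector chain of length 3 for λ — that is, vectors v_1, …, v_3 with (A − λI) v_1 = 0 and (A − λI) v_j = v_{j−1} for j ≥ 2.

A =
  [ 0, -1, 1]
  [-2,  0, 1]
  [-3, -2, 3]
A Jordan chain for λ = 1 of length 3:
v_1 = (0, 1, 1)ᵀ
v_2 = (-1, -2, -3)ᵀ
v_3 = (1, 0, 0)ᵀ

Let N = A − (1)·I. We want v_3 with N^3 v_3 = 0 but N^2 v_3 ≠ 0; then v_{j-1} := N · v_j for j = 3, …, 2.

Pick v_3 = (1, 0, 0)ᵀ.
Then v_2 = N · v_3 = (-1, -2, -3)ᵀ.
Then v_1 = N · v_2 = (0, 1, 1)ᵀ.

Sanity check: (A − (1)·I) v_1 = (0, 0, 0)ᵀ = 0. ✓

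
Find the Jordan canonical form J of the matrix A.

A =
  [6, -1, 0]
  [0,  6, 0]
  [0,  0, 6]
J_2(6) ⊕ J_1(6)

The characteristic polynomial is
  det(x·I − A) = x^3 - 18*x^2 + 108*x - 216 = (x - 6)^3

Eigenvalues and multiplicities (the geometric multiplicity of λ is n − rank(A − λI), which equals the number of Jordan blocks for λ):
  λ = 6: algebraic multiplicity = 3, geometric multiplicity = 2

Determining the block sizes for each eigenvalue:
  λ = 6: 2 blocks summing to 3 forces exactly one block of size 2 and the rest size 1 → block sizes [2, 1]

Assembling the blocks gives a Jordan form
J =
  [6, 1, 0]
  [0, 6, 0]
  [0, 0, 6]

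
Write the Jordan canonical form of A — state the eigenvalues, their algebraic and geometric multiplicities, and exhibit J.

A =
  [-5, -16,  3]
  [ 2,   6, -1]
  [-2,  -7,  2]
J_3(1)

The characteristic polynomial is
  det(x·I − A) = x^3 - 3*x^2 + 3*x - 1 = (x - 1)^3

Eigenvalues and multiplicities (the geometric multiplicity of λ is n − rank(A − λI), which equals the number of Jordan blocks for λ):
  λ = 1: algebraic multiplicity = 3, geometric multiplicity = 1

Determining the block sizes for each eigenvalue:
  λ = 1: one block (gm = 1), so the single block has size am = 3 → block sizes [3]

Assembling the blocks gives a Jordan form
J =
  [1, 1, 0]
  [0, 1, 1]
  [0, 0, 1]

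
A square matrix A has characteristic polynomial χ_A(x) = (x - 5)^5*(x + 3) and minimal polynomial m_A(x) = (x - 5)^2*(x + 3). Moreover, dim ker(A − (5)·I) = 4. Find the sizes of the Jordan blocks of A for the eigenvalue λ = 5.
Block sizes for λ = 5: [2, 1, 1, 1]

Step 1 — from the characteristic polynomial, algebraic multiplicity of λ = 5 is 5. From dim ker(A − (5)·I) = 4, there are exactly 4 Jordan blocks for λ = 5.
Step 2 — from the minimal polynomial, the factor (x − 5)^2 tells us the largest block for λ = 5 has size 2.
Step 3 — with total size 5, 4 blocks, and largest block 2, the block sizes (in nonincreasing order) are [2, 1, 1, 1].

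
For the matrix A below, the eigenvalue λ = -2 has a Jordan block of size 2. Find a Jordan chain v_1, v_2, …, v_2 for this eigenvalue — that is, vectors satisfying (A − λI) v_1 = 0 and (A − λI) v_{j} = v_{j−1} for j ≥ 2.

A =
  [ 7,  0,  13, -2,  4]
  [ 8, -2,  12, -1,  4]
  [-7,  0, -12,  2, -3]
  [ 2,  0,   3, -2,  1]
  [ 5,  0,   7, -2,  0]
A Jordan chain for λ = -2 of length 2:
v_1 = (1, 0, -1, 0, 1)ᵀ
v_2 = (3, 0, -2, 0, 0)ᵀ

Let N = A − (-2)·I. We want v_2 with N^2 v_2 = 0 but N^1 v_2 ≠ 0; then v_{j-1} := N · v_j for j = 2, …, 2.

Pick v_2 = (3, 0, -2, 0, 0)ᵀ.
Then v_1 = N · v_2 = (1, 0, -1, 0, 1)ᵀ.

Sanity check: (A − (-2)·I) v_1 = (0, 0, 0, 0, 0)ᵀ = 0. ✓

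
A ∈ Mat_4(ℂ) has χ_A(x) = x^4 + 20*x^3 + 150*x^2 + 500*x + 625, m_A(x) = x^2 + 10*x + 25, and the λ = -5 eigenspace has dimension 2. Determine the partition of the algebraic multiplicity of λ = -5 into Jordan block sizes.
Block sizes for λ = -5: [2, 2]

Step 1 — from the characteristic polynomial, algebraic multiplicity of λ = -5 is 4. From dim ker(A − (-5)·I) = 2, there are exactly 2 Jordan blocks for λ = -5.
Step 2 — from the minimal polynomial, the factor (x + 5)^2 tells us the largest block for λ = -5 has size 2.
Step 3 — with total size 4, 2 blocks, and largest block 2, the block sizes (in nonincreasing order) are [2, 2].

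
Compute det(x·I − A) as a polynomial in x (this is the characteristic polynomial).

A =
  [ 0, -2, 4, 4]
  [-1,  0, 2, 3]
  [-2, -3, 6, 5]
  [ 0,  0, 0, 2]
x^4 - 8*x^3 + 24*x^2 - 32*x + 16

Expanding det(x·I − A) (e.g. by cofactor expansion or by noting that A is similar to its Jordan form J, which has the same characteristic polynomial as A) gives
  χ_A(x) = x^4 - 8*x^3 + 24*x^2 - 32*x + 16
which factors as (x - 2)^4. The eigenvalues (with algebraic multiplicities) are λ = 2 with multiplicity 4.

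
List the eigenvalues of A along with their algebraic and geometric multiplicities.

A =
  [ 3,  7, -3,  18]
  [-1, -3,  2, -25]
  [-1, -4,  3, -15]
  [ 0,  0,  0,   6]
λ = 1: alg = 3, geom = 1; λ = 6: alg = 1, geom = 1

Step 1 — factor the characteristic polynomial to read off the algebraic multiplicities:
  χ_A(x) = (x - 6)*(x - 1)^3

Step 2 — compute geometric multiplicities via the rank-nullity identity g(λ) = n − rank(A − λI):
  rank(A − (1)·I) = 3, so dim ker(A − (1)·I) = n − 3 = 1
  rank(A − (6)·I) = 3, so dim ker(A − (6)·I) = n − 3 = 1

Summary:
  λ = 1: algebraic multiplicity = 3, geometric multiplicity = 1
  λ = 6: algebraic multiplicity = 1, geometric multiplicity = 1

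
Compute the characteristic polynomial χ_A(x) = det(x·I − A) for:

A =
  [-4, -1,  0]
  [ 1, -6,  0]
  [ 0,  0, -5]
x^3 + 15*x^2 + 75*x + 125

Expanding det(x·I − A) (e.g. by cofactor expansion or by noting that A is similar to its Jordan form J, which has the same characteristic polynomial as A) gives
  χ_A(x) = x^3 + 15*x^2 + 75*x + 125
which factors as (x + 5)^3. The eigenvalues (with algebraic multiplicities) are λ = -5 with multiplicity 3.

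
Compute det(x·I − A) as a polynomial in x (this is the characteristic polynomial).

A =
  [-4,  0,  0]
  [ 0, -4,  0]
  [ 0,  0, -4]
x^3 + 12*x^2 + 48*x + 64

Expanding det(x·I − A) (e.g. by cofactor expansion or by noting that A is similar to its Jordan form J, which has the same characteristic polynomial as A) gives
  χ_A(x) = x^3 + 12*x^2 + 48*x + 64
which factors as (x + 4)^3. The eigenvalues (with algebraic multiplicities) are λ = -4 with multiplicity 3.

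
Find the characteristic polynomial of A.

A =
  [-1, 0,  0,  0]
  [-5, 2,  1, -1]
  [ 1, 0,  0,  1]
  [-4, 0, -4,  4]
x^4 - 5*x^3 + 6*x^2 + 4*x - 8

Expanding det(x·I − A) (e.g. by cofactor expansion or by noting that A is similar to its Jordan form J, which has the same characteristic polynomial as A) gives
  χ_A(x) = x^4 - 5*x^3 + 6*x^2 + 4*x - 8
which factors as (x - 2)^3*(x + 1). The eigenvalues (with algebraic multiplicities) are λ = -1 with multiplicity 1, λ = 2 with multiplicity 3.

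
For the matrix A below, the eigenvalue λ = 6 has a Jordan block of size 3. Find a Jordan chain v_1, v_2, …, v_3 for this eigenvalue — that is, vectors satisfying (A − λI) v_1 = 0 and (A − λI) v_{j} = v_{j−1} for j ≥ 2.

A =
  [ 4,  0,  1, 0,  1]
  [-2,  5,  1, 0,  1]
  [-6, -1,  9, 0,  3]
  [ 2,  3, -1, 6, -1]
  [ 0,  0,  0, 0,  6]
A Jordan chain for λ = 6 of length 3:
v_1 = (-2, 0, -4, -4, 0)ᵀ
v_2 = (-2, -2, -6, 2, 0)ᵀ
v_3 = (1, 0, 0, 0, 0)ᵀ

Let N = A − (6)·I. We want v_3 with N^3 v_3 = 0 but N^2 v_3 ≠ 0; then v_{j-1} := N · v_j for j = 3, …, 2.

Pick v_3 = (1, 0, 0, 0, 0)ᵀ.
Then v_2 = N · v_3 = (-2, -2, -6, 2, 0)ᵀ.
Then v_1 = N · v_2 = (-2, 0, -4, -4, 0)ᵀ.

Sanity check: (A − (6)·I) v_1 = (0, 0, 0, 0, 0)ᵀ = 0. ✓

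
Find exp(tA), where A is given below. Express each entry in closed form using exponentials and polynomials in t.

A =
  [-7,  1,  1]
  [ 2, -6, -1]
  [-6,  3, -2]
e^{tA} =
  [-2*t*exp(-5*t) + exp(-5*t), t*exp(-5*t), t*exp(-5*t)]
  [2*t*exp(-5*t), -t*exp(-5*t) + exp(-5*t), -t*exp(-5*t)]
  [-6*t*exp(-5*t), 3*t*exp(-5*t), 3*t*exp(-5*t) + exp(-5*t)]

Strategy: write A = P · J · P⁻¹ where J is a Jordan canonical form, so e^{tA} = P · e^{tJ} · P⁻¹, and e^{tJ} can be computed block-by-block.

A has Jordan form
J =
  [-5,  1,  0]
  [ 0, -5,  0]
  [ 0,  0, -5]
(up to reordering of blocks).

Per-block formulas:
  For a 2×2 Jordan block J_2(-5): exp(t · J_2(-5)) = e^(-5t)·(I + t·N), where N is the 2×2 nilpotent shift.
  For a 1×1 block at λ = -5: exp(t · [-5]) = [e^(-5t)].

After assembling e^{tJ} and conjugating by P, we get:

e^{tA} =
  [-2*t*exp(-5*t) + exp(-5*t), t*exp(-5*t), t*exp(-5*t)]
  [2*t*exp(-5*t), -t*exp(-5*t) + exp(-5*t), -t*exp(-5*t)]
  [-6*t*exp(-5*t), 3*t*exp(-5*t), 3*t*exp(-5*t) + exp(-5*t)]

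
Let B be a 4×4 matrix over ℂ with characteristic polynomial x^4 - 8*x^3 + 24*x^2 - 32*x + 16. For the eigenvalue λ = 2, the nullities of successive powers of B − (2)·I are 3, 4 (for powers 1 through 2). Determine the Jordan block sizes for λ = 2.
Block sizes for λ = 2: [2, 1, 1]

From the dimensions of kernels of powers, the number of Jordan blocks of size at least j is d_j − d_{j−1} where d_j = dim ker(N^j) (with d_0 = 0). Computing the differences gives [3, 1].
The number of blocks of size exactly k is (#blocks of size ≥ k) − (#blocks of size ≥ k + 1), so the partition is: 2 block(s) of size 1, 1 block(s) of size 2.
In nonincreasing order the block sizes are [2, 1, 1].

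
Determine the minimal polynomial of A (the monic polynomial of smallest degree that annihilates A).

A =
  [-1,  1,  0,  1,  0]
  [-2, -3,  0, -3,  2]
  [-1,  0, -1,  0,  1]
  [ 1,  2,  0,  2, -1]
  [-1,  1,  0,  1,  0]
x^4 + 2*x^3 + x^2

The characteristic polynomial is χ_A(x) = x^2*(x + 1)^3, so the eigenvalues are known. The minimal polynomial is
  m_A(x) = Π_λ (x − λ)^{k_λ}
where k_λ is the size of the *largest* Jordan block for λ (equivalently, the smallest k with (A − λI)^k v = 0 for every generalised eigenvector v of λ).

  λ = -1: largest Jordan block has size 2, contributing (x + 1)^2
  λ = 0: largest Jordan block has size 2, contributing (x − 0)^2

So m_A(x) = x^2*(x + 1)^2 = x^4 + 2*x^3 + x^2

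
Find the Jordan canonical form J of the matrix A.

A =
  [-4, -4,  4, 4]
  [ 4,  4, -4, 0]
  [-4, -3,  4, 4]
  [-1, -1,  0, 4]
J_2(2) ⊕ J_2(2)

The characteristic polynomial is
  det(x·I − A) = x^4 - 8*x^3 + 24*x^2 - 32*x + 16 = (x - 2)^4

Eigenvalues and multiplicities (the geometric multiplicity of λ is n − rank(A − λI), which equals the number of Jordan blocks for λ):
  λ = 2: algebraic multiplicity = 4, geometric multiplicity = 2

Determining the block sizes for each eigenvalue:
  λ = 2: with am = 4 and gm = 2, the partition is not yet determined (e.g. several partitions of 4 into 2 parts exist). Let N = A − (2)·I. Computing rank(N^1) = 2, rank(N^2) = 0; the number of blocks of size ≥ j is rank(N^{j−1}) − rank(N^j), giving [2, 2]. So we have 2 block(s) of size 2 → block sizes [2, 2]

Assembling the blocks gives a Jordan form
J =
  [2, 1, 0, 0]
  [0, 2, 0, 0]
  [0, 0, 2, 1]
  [0, 0, 0, 2]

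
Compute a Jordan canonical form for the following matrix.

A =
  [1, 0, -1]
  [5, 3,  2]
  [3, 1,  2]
J_3(2)

The characteristic polynomial is
  det(x·I − A) = x^3 - 6*x^2 + 12*x - 8 = (x - 2)^3

Eigenvalues and multiplicities (the geometric multiplicity of λ is n − rank(A − λI), which equals the number of Jordan blocks for λ):
  λ = 2: algebraic multiplicity = 3, geometric multiplicity = 1

Determining the block sizes for each eigenvalue:
  λ = 2: one block (gm = 1), so the single block has size am = 3 → block sizes [3]

Assembling the blocks gives a Jordan form
J =
  [2, 1, 0]
  [0, 2, 1]
  [0, 0, 2]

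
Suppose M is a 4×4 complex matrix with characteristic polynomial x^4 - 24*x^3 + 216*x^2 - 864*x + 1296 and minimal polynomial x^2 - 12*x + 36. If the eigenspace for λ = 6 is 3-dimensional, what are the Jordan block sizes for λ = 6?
Block sizes for λ = 6: [2, 1, 1]

Step 1 — from the characteristic polynomial, algebraic multiplicity of λ = 6 is 4. From dim ker(M − (6)·I) = 3, there are exactly 3 Jordan blocks for λ = 6.
Step 2 — from the minimal polynomial, the factor (x − 6)^2 tells us the largest block for λ = 6 has size 2.
Step 3 — with total size 4, 3 blocks, and largest block 2, the block sizes (in nonincreasing order) are [2, 1, 1].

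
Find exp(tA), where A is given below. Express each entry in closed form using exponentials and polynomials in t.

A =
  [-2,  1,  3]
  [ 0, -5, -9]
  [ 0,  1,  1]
e^{tA} =
  [exp(-2*t), t*exp(-2*t), 3*t*exp(-2*t)]
  [0, -3*t*exp(-2*t) + exp(-2*t), -9*t*exp(-2*t)]
  [0, t*exp(-2*t), 3*t*exp(-2*t) + exp(-2*t)]

Strategy: write A = P · J · P⁻¹ where J is a Jordan canonical form, so e^{tA} = P · e^{tJ} · P⁻¹, and e^{tJ} can be computed block-by-block.

A has Jordan form
J =
  [-2,  1,  0]
  [ 0, -2,  0]
  [ 0,  0, -2]
(up to reordering of blocks).

Per-block formulas:
  For a 1×1 block at λ = -2: exp(t · [-2]) = [e^(-2t)].
  For a 2×2 Jordan block J_2(-2): exp(t · J_2(-2)) = e^(-2t)·(I + t·N), where N is the 2×2 nilpotent shift.

After assembling e^{tJ} and conjugating by P, we get:

e^{tA} =
  [exp(-2*t), t*exp(-2*t), 3*t*exp(-2*t)]
  [0, -3*t*exp(-2*t) + exp(-2*t), -9*t*exp(-2*t)]
  [0, t*exp(-2*t), 3*t*exp(-2*t) + exp(-2*t)]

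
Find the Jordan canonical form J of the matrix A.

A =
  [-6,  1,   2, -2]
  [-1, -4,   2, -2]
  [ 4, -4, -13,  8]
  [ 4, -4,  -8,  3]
J_2(-5) ⊕ J_1(-5) ⊕ J_1(-5)

The characteristic polynomial is
  det(x·I − A) = x^4 + 20*x^3 + 150*x^2 + 500*x + 625 = (x + 5)^4

Eigenvalues and multiplicities (the geometric multiplicity of λ is n − rank(A − λI), which equals the number of Jordan blocks for λ):
  λ = -5: algebraic multiplicity = 4, geometric multiplicity = 3

Determining the block sizes for each eigenvalue:
  λ = -5: 3 blocks summing to 4 forces exactly one block of size 2 and the rest size 1 → block sizes [2, 1, 1]

Assembling the blocks gives a Jordan form
J =
  [-5,  1,  0,  0]
  [ 0, -5,  0,  0]
  [ 0,  0, -5,  0]
  [ 0,  0,  0, -5]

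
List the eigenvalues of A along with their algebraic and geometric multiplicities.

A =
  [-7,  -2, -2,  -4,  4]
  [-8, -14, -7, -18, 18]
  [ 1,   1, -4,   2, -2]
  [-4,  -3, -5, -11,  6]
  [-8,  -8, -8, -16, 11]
λ = -5: alg = 5, geom = 3

Step 1 — factor the characteristic polynomial to read off the algebraic multiplicities:
  χ_A(x) = (x + 5)^5

Step 2 — compute geometric multiplicities via the rank-nullity identity g(λ) = n − rank(A − λI):
  rank(A − (-5)·I) = 2, so dim ker(A − (-5)·I) = n − 2 = 3

Summary:
  λ = -5: algebraic multiplicity = 5, geometric multiplicity = 3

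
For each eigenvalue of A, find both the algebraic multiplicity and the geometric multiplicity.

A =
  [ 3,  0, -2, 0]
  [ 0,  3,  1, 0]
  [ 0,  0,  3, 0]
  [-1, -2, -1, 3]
λ = 3: alg = 4, geom = 2

Step 1 — factor the characteristic polynomial to read off the algebraic multiplicities:
  χ_A(x) = (x - 3)^4

Step 2 — compute geometric multiplicities via the rank-nullity identity g(λ) = n − rank(A − λI):
  rank(A − (3)·I) = 2, so dim ker(A − (3)·I) = n − 2 = 2

Summary:
  λ = 3: algebraic multiplicity = 4, geometric multiplicity = 2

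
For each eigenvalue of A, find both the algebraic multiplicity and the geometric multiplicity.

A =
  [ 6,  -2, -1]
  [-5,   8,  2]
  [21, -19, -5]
λ = 3: alg = 3, geom = 1

Step 1 — factor the characteristic polynomial to read off the algebraic multiplicities:
  χ_A(x) = (x - 3)^3

Step 2 — compute geometric multiplicities via the rank-nullity identity g(λ) = n − rank(A − λI):
  rank(A − (3)·I) = 2, so dim ker(A − (3)·I) = n − 2 = 1

Summary:
  λ = 3: algebraic multiplicity = 3, geometric multiplicity = 1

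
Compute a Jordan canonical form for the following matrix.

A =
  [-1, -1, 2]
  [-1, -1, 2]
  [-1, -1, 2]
J_2(0) ⊕ J_1(0)

The characteristic polynomial is
  det(x·I − A) = x^3

Eigenvalues and multiplicities (the geometric multiplicity of λ is n − rank(A − λI), which equals the number of Jordan blocks for λ):
  λ = 0: algebraic multiplicity = 3, geometric multiplicity = 2

Determining the block sizes for each eigenvalue:
  λ = 0: 2 blocks summing to 3 forces exactly one block of size 2 and the rest size 1 → block sizes [2, 1]

Assembling the blocks gives a Jordan form
J =
  [0, 1, 0]
  [0, 0, 0]
  [0, 0, 0]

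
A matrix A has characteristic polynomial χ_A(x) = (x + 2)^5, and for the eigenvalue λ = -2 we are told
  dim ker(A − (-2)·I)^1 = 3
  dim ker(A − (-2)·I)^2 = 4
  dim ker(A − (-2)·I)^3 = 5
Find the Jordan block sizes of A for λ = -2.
Block sizes for λ = -2: [3, 1, 1]

From the dimensions of kernels of powers, the number of Jordan blocks of size at least j is d_j − d_{j−1} where d_j = dim ker(N^j) (with d_0 = 0). Computing the differences gives [3, 1, 1].
The number of blocks of size exactly k is (#blocks of size ≥ k) − (#blocks of size ≥ k + 1), so the partition is: 2 block(s) of size 1, 1 block(s) of size 3.
In nonincreasing order the block sizes are [3, 1, 1].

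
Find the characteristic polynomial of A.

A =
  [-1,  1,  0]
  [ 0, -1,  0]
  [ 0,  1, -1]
x^3 + 3*x^2 + 3*x + 1

Expanding det(x·I − A) (e.g. by cofactor expansion or by noting that A is similar to its Jordan form J, which has the same characteristic polynomial as A) gives
  χ_A(x) = x^3 + 3*x^2 + 3*x + 1
which factors as (x + 1)^3. The eigenvalues (with algebraic multiplicities) are λ = -1 with multiplicity 3.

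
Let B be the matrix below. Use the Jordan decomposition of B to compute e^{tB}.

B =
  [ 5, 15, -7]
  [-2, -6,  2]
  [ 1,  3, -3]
e^{tB} =
  [t*exp(-2*t) + 3 - 2*exp(-2*t), 3*t*exp(-2*t) + 6 - 6*exp(-2*t), -t*exp(-2*t) - 3 + 3*exp(-2*t)]
  [-1 + exp(-2*t), -2 + 3*exp(-2*t), 1 - exp(-2*t)]
  [t*exp(-2*t), 3*t*exp(-2*t), -t*exp(-2*t) + exp(-2*t)]

Strategy: write B = P · J · P⁻¹ where J is a Jordan canonical form, so e^{tB} = P · e^{tJ} · P⁻¹, and e^{tJ} can be computed block-by-block.

B has Jordan form
J =
  [-2,  1, 0]
  [ 0, -2, 0]
  [ 0,  0, 0]
(up to reordering of blocks).

Per-block formulas:
  For a 1×1 block at λ = 0: exp(t · [0]) = [e^(0t)].
  For a 2×2 Jordan block J_2(-2): exp(t · J_2(-2)) = e^(-2t)·(I + t·N), where N is the 2×2 nilpotent shift.

After assembling e^{tJ} and conjugating by P, we get:

e^{tB} =
  [t*exp(-2*t) + 3 - 2*exp(-2*t), 3*t*exp(-2*t) + 6 - 6*exp(-2*t), -t*exp(-2*t) - 3 + 3*exp(-2*t)]
  [-1 + exp(-2*t), -2 + 3*exp(-2*t), 1 - exp(-2*t)]
  [t*exp(-2*t), 3*t*exp(-2*t), -t*exp(-2*t) + exp(-2*t)]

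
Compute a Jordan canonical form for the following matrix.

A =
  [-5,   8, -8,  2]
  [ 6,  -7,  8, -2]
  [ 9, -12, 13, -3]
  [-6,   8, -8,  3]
J_2(1) ⊕ J_1(1) ⊕ J_1(1)

The characteristic polynomial is
  det(x·I − A) = x^4 - 4*x^3 + 6*x^2 - 4*x + 1 = (x - 1)^4

Eigenvalues and multiplicities (the geometric multiplicity of λ is n − rank(A − λI), which equals the number of Jordan blocks for λ):
  λ = 1: algebraic multiplicity = 4, geometric multiplicity = 3

Determining the block sizes for each eigenvalue:
  λ = 1: 3 blocks summing to 4 forces exactly one block of size 2 and the rest size 1 → block sizes [2, 1, 1]

Assembling the blocks gives a Jordan form
J =
  [1, 1, 0, 0]
  [0, 1, 0, 0]
  [0, 0, 1, 0]
  [0, 0, 0, 1]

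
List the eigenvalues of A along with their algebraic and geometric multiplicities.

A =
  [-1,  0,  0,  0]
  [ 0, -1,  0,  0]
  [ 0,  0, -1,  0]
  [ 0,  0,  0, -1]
λ = -1: alg = 4, geom = 4

Step 1 — factor the characteristic polynomial to read off the algebraic multiplicities:
  χ_A(x) = (x + 1)^4

Step 2 — compute geometric multiplicities via the rank-nullity identity g(λ) = n − rank(A − λI):
  rank(A − (-1)·I) = 0, so dim ker(A − (-1)·I) = n − 0 = 4

Summary:
  λ = -1: algebraic multiplicity = 4, geometric multiplicity = 4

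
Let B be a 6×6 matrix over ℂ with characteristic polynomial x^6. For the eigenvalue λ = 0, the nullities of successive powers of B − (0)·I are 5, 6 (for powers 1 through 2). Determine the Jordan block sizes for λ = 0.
Block sizes for λ = 0: [2, 1, 1, 1, 1]

From the dimensions of kernels of powers, the number of Jordan blocks of size at least j is d_j − d_{j−1} where d_j = dim ker(N^j) (with d_0 = 0). Computing the differences gives [5, 1].
The number of blocks of size exactly k is (#blocks of size ≥ k) − (#blocks of size ≥ k + 1), so the partition is: 4 block(s) of size 1, 1 block(s) of size 2.
In nonincreasing order the block sizes are [2, 1, 1, 1, 1].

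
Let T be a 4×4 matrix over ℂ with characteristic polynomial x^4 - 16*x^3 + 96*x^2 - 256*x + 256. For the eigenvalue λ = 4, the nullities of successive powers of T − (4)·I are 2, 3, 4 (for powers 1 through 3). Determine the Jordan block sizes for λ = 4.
Block sizes for λ = 4: [3, 1]

From the dimensions of kernels of powers, the number of Jordan blocks of size at least j is d_j − d_{j−1} where d_j = dim ker(N^j) (with d_0 = 0). Computing the differences gives [2, 1, 1].
The number of blocks of size exactly k is (#blocks of size ≥ k) − (#blocks of size ≥ k + 1), so the partition is: 1 block(s) of size 1, 1 block(s) of size 3.
In nonincreasing order the block sizes are [3, 1].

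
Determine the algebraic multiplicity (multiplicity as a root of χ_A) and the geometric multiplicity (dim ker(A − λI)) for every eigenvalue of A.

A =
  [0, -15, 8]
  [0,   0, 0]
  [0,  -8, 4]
λ = 0: alg = 2, geom = 1; λ = 4: alg = 1, geom = 1

Step 1 — factor the characteristic polynomial to read off the algebraic multiplicities:
  χ_A(x) = x^2*(x - 4)

Step 2 — compute geometric multiplicities via the rank-nullity identity g(λ) = n − rank(A − λI):
  rank(A − (0)·I) = 2, so dim ker(A − (0)·I) = n − 2 = 1
  rank(A − (4)·I) = 2, so dim ker(A − (4)·I) = n − 2 = 1

Summary:
  λ = 0: algebraic multiplicity = 2, geometric multiplicity = 1
  λ = 4: algebraic multiplicity = 1, geometric multiplicity = 1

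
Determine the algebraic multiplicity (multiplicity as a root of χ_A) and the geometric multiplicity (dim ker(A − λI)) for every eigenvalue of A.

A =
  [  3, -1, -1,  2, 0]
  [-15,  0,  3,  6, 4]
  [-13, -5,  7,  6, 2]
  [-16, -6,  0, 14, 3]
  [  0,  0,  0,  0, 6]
λ = 6: alg = 5, geom = 2

Step 1 — factor the characteristic polynomial to read off the algebraic multiplicities:
  χ_A(x) = (x - 6)^5

Step 2 — compute geometric multiplicities via the rank-nullity identity g(λ) = n − rank(A − λI):
  rank(A − (6)·I) = 3, so dim ker(A − (6)·I) = n − 3 = 2

Summary:
  λ = 6: algebraic multiplicity = 5, geometric multiplicity = 2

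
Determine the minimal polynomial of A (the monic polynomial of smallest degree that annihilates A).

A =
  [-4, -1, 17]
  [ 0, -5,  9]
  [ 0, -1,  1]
x^3 + 8*x^2 + 20*x + 16

The characteristic polynomial is χ_A(x) = (x + 2)^2*(x + 4), so the eigenvalues are known. The minimal polynomial is
  m_A(x) = Π_λ (x − λ)^{k_λ}
where k_λ is the size of the *largest* Jordan block for λ (equivalently, the smallest k with (A − λI)^k v = 0 for every generalised eigenvector v of λ).

  λ = -4: largest Jordan block has size 1, contributing (x + 4)
  λ = -2: largest Jordan block has size 2, contributing (x + 2)^2

So m_A(x) = (x + 2)^2*(x + 4) = x^3 + 8*x^2 + 20*x + 16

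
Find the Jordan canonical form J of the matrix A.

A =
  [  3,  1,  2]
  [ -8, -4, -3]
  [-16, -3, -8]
J_3(-3)

The characteristic polynomial is
  det(x·I − A) = x^3 + 9*x^2 + 27*x + 27 = (x + 3)^3

Eigenvalues and multiplicities (the geometric multiplicity of λ is n − rank(A − λI), which equals the number of Jordan blocks for λ):
  λ = -3: algebraic multiplicity = 3, geometric multiplicity = 1

Determining the block sizes for each eigenvalue:
  λ = -3: one block (gm = 1), so the single block has size am = 3 → block sizes [3]

Assembling the blocks gives a Jordan form
J =
  [-3,  1,  0]
  [ 0, -3,  1]
  [ 0,  0, -3]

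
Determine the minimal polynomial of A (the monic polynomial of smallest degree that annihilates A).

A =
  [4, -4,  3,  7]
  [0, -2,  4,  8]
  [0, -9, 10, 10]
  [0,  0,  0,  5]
x^4 - 17*x^3 + 108*x^2 - 304*x + 320

The characteristic polynomial is χ_A(x) = (x - 5)*(x - 4)^3, so the eigenvalues are known. The minimal polynomial is
  m_A(x) = Π_λ (x − λ)^{k_λ}
where k_λ is the size of the *largest* Jordan block for λ (equivalently, the smallest k with (A − λI)^k v = 0 for every generalised eigenvector v of λ).

  λ = 4: largest Jordan block has size 3, contributing (x − 4)^3
  λ = 5: largest Jordan block has size 1, contributing (x − 5)

So m_A(x) = (x - 5)*(x - 4)^3 = x^4 - 17*x^3 + 108*x^2 - 304*x + 320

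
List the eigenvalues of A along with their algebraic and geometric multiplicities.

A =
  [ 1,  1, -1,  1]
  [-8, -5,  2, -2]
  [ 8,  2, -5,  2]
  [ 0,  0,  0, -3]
λ = -3: alg = 4, geom = 3

Step 1 — factor the characteristic polynomial to read off the algebraic multiplicities:
  χ_A(x) = (x + 3)^4

Step 2 — compute geometric multiplicities via the rank-nullity identity g(λ) = n − rank(A − λI):
  rank(A − (-3)·I) = 1, so dim ker(A − (-3)·I) = n − 1 = 3

Summary:
  λ = -3: algebraic multiplicity = 4, geometric multiplicity = 3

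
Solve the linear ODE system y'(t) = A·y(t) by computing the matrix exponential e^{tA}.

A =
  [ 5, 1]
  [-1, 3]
e^{tA} =
  [t*exp(4*t) + exp(4*t), t*exp(4*t)]
  [-t*exp(4*t), -t*exp(4*t) + exp(4*t)]

Strategy: write A = P · J · P⁻¹ where J is a Jordan canonical form, so e^{tA} = P · e^{tJ} · P⁻¹, and e^{tJ} can be computed block-by-block.

A has Jordan form
J =
  [4, 1]
  [0, 4]
(up to reordering of blocks).

Per-block formulas:
  For a 2×2 Jordan block J_2(4): exp(t · J_2(4)) = e^(4t)·(I + t·N), where N is the 2×2 nilpotent shift.

After assembling e^{tJ} and conjugating by P, we get:

e^{tA} =
  [t*exp(4*t) + exp(4*t), t*exp(4*t)]
  [-t*exp(4*t), -t*exp(4*t) + exp(4*t)]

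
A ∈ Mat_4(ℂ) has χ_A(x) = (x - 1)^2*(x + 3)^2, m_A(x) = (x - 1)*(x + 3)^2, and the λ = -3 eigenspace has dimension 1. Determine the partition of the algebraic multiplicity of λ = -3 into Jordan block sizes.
Block sizes for λ = -3: [2]

Step 1 — from the characteristic polynomial, algebraic multiplicity of λ = -3 is 2. From dim ker(A − (-3)·I) = 1, there are exactly 1 Jordan blocks for λ = -3.
Step 2 — from the minimal polynomial, the factor (x + 3)^2 tells us the largest block for λ = -3 has size 2.
Step 3 — with total size 2, 1 blocks, and largest block 2, the block sizes (in nonincreasing order) are [2].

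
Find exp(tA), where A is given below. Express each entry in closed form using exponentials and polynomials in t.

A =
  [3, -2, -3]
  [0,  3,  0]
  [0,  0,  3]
e^{tA} =
  [exp(3*t), -2*t*exp(3*t), -3*t*exp(3*t)]
  [0, exp(3*t), 0]
  [0, 0, exp(3*t)]

Strategy: write A = P · J · P⁻¹ where J is a Jordan canonical form, so e^{tA} = P · e^{tJ} · P⁻¹, and e^{tJ} can be computed block-by-block.

A has Jordan form
J =
  [3, 1, 0]
  [0, 3, 0]
  [0, 0, 3]
(up to reordering of blocks).

Per-block formulas:
  For a 2×2 Jordan block J_2(3): exp(t · J_2(3)) = e^(3t)·(I + t·N), where N is the 2×2 nilpotent shift.
  For a 1×1 block at λ = 3: exp(t · [3]) = [e^(3t)].

After assembling e^{tJ} and conjugating by P, we get:

e^{tA} =
  [exp(3*t), -2*t*exp(3*t), -3*t*exp(3*t)]
  [0, exp(3*t), 0]
  [0, 0, exp(3*t)]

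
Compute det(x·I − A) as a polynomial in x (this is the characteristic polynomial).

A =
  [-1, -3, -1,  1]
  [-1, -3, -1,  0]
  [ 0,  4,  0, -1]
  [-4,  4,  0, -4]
x^4 + 8*x^3 + 24*x^2 + 32*x + 16

Expanding det(x·I − A) (e.g. by cofactor expansion or by noting that A is similar to its Jordan form J, which has the same characteristic polynomial as A) gives
  χ_A(x) = x^4 + 8*x^3 + 24*x^2 + 32*x + 16
which factors as (x + 2)^4. The eigenvalues (with algebraic multiplicities) are λ = -2 with multiplicity 4.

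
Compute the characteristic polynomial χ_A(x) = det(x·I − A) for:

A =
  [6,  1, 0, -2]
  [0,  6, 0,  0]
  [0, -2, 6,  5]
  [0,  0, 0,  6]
x^4 - 24*x^3 + 216*x^2 - 864*x + 1296

Expanding det(x·I − A) (e.g. by cofactor expansion or by noting that A is similar to its Jordan form J, which has the same characteristic polynomial as A) gives
  χ_A(x) = x^4 - 24*x^3 + 216*x^2 - 864*x + 1296
which factors as (x - 6)^4. The eigenvalues (with algebraic multiplicities) are λ = 6 with multiplicity 4.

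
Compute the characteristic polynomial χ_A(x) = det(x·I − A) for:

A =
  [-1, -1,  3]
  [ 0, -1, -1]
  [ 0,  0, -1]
x^3 + 3*x^2 + 3*x + 1

Expanding det(x·I − A) (e.g. by cofactor expansion or by noting that A is similar to its Jordan form J, which has the same characteristic polynomial as A) gives
  χ_A(x) = x^3 + 3*x^2 + 3*x + 1
which factors as (x + 1)^3. The eigenvalues (with algebraic multiplicities) are λ = -1 with multiplicity 3.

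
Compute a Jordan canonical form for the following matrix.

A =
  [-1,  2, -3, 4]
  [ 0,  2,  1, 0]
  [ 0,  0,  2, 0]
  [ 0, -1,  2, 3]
J_1(-1) ⊕ J_2(2) ⊕ J_1(3)

The characteristic polynomial is
  det(x·I − A) = x^4 - 6*x^3 + 9*x^2 + 4*x - 12 = (x - 3)*(x - 2)^2*(x + 1)

Eigenvalues and multiplicities (the geometric multiplicity of λ is n − rank(A − λI), which equals the number of Jordan blocks for λ):
  λ = -1: algebraic multiplicity = 1, geometric multiplicity = 1
  λ = 2: algebraic multiplicity = 2, geometric multiplicity = 1
  λ = 3: algebraic multiplicity = 1, geometric multiplicity = 1

Determining the block sizes for each eigenvalue:
  λ = -1: one block (gm = 1), so the single block has size am = 1 → block sizes [1]
  λ = 2: one block (gm = 1), so the single block has size am = 2 → block sizes [2]
  λ = 3: one block (gm = 1), so the single block has size am = 1 → block sizes [1]

Assembling the blocks gives a Jordan form
J =
  [-1, 0, 0, 0]
  [ 0, 2, 1, 0]
  [ 0, 0, 2, 0]
  [ 0, 0, 0, 3]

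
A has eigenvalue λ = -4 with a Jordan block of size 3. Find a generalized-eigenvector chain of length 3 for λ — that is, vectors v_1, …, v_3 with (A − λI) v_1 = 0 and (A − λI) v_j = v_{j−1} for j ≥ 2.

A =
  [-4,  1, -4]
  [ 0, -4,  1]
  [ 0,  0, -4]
A Jordan chain for λ = -4 of length 3:
v_1 = (1, 0, 0)ᵀ
v_2 = (-4, 1, 0)ᵀ
v_3 = (0, 0, 1)ᵀ

Let N = A − (-4)·I. We want v_3 with N^3 v_3 = 0 but N^2 v_3 ≠ 0; then v_{j-1} := N · v_j for j = 3, …, 2.

Pick v_3 = (0, 0, 1)ᵀ.
Then v_2 = N · v_3 = (-4, 1, 0)ᵀ.
Then v_1 = N · v_2 = (1, 0, 0)ᵀ.

Sanity check: (A − (-4)·I) v_1 = (0, 0, 0)ᵀ = 0. ✓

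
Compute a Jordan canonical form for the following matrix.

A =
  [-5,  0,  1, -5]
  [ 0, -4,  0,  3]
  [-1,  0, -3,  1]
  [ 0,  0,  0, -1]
J_2(-4) ⊕ J_1(-4) ⊕ J_1(-1)

The characteristic polynomial is
  det(x·I − A) = x^4 + 13*x^3 + 60*x^2 + 112*x + 64 = (x + 1)*(x + 4)^3

Eigenvalues and multiplicities (the geometric multiplicity of λ is n − rank(A − λI), which equals the number of Jordan blocks for λ):
  λ = -4: algebraic multiplicity = 3, geometric multiplicity = 2
  λ = -1: algebraic multiplicity = 1, geometric multiplicity = 1

Determining the block sizes for each eigenvalue:
  λ = -4: 2 blocks summing to 3 forces exactly one block of size 2 and the rest size 1 → block sizes [2, 1]
  λ = -1: one block (gm = 1), so the single block has size am = 1 → block sizes [1]

Assembling the blocks gives a Jordan form
J =
  [-4,  1,  0,  0]
  [ 0, -4,  0,  0]
  [ 0,  0, -4,  0]
  [ 0,  0,  0, -1]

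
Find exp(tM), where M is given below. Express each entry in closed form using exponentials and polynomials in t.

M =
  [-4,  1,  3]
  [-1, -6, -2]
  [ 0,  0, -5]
e^{tM} =
  [t*exp(-5*t) + exp(-5*t), t*exp(-5*t), t^2*exp(-5*t)/2 + 3*t*exp(-5*t)]
  [-t*exp(-5*t), -t*exp(-5*t) + exp(-5*t), -t^2*exp(-5*t)/2 - 2*t*exp(-5*t)]
  [0, 0, exp(-5*t)]

Strategy: write M = P · J · P⁻¹ where J is a Jordan canonical form, so e^{tM} = P · e^{tJ} · P⁻¹, and e^{tJ} can be computed block-by-block.

M has Jordan form
J =
  [-5,  1,  0]
  [ 0, -5,  1]
  [ 0,  0, -5]
(up to reordering of blocks).

Per-block formulas:
  For a 3×3 Jordan block J_3(-5): exp(t · J_3(-5)) = e^(-5t)·(I + t·N + (t^2/2)·N^2), where N is the 3×3 nilpotent shift.

After assembling e^{tJ} and conjugating by P, we get:

e^{tM} =
  [t*exp(-5*t) + exp(-5*t), t*exp(-5*t), t^2*exp(-5*t)/2 + 3*t*exp(-5*t)]
  [-t*exp(-5*t), -t*exp(-5*t) + exp(-5*t), -t^2*exp(-5*t)/2 - 2*t*exp(-5*t)]
  [0, 0, exp(-5*t)]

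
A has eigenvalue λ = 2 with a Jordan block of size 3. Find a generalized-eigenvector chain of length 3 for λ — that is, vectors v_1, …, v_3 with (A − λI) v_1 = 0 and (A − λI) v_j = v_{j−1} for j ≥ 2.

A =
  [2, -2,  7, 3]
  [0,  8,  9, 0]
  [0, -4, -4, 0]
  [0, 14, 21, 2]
A Jordan chain for λ = 2 of length 3:
v_1 = (2, 0, 0, 0)ᵀ
v_2 = (-2, 6, -4, 14)ᵀ
v_3 = (0, 1, 0, 0)ᵀ

Let N = A − (2)·I. We want v_3 with N^3 v_3 = 0 but N^2 v_3 ≠ 0; then v_{j-1} := N · v_j for j = 3, …, 2.

Pick v_3 = (0, 1, 0, 0)ᵀ.
Then v_2 = N · v_3 = (-2, 6, -4, 14)ᵀ.
Then v_1 = N · v_2 = (2, 0, 0, 0)ᵀ.

Sanity check: (A − (2)·I) v_1 = (0, 0, 0, 0)ᵀ = 0. ✓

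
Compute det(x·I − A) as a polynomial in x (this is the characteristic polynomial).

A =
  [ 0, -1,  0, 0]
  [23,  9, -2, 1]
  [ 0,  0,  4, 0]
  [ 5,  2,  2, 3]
x^4 - 16*x^3 + 96*x^2 - 256*x + 256

Expanding det(x·I − A) (e.g. by cofactor expansion or by noting that A is similar to its Jordan form J, which has the same characteristic polynomial as A) gives
  χ_A(x) = x^4 - 16*x^3 + 96*x^2 - 256*x + 256
which factors as (x - 4)^4. The eigenvalues (with algebraic multiplicities) are λ = 4 with multiplicity 4.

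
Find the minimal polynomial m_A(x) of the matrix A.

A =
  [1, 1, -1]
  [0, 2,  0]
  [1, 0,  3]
x^3 - 6*x^2 + 12*x - 8

The characteristic polynomial is χ_A(x) = (x - 2)^3, so the eigenvalues are known. The minimal polynomial is
  m_A(x) = Π_λ (x − λ)^{k_λ}
where k_λ is the size of the *largest* Jordan block for λ (equivalently, the smallest k with (A − λI)^k v = 0 for every generalised eigenvector v of λ).

  λ = 2: largest Jordan block has size 3, contributing (x − 2)^3

So m_A(x) = (x - 2)^3 = x^3 - 6*x^2 + 12*x - 8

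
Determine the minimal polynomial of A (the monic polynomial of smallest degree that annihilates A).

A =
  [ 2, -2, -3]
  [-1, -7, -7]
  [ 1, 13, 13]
x^3 - 8*x^2 + 13*x - 6

The characteristic polynomial is χ_A(x) = (x - 6)*(x - 1)^2, so the eigenvalues are known. The minimal polynomial is
  m_A(x) = Π_λ (x − λ)^{k_λ}
where k_λ is the size of the *largest* Jordan block for λ (equivalently, the smallest k with (A − λI)^k v = 0 for every generalised eigenvector v of λ).

  λ = 1: largest Jordan block has size 2, contributing (x − 1)^2
  λ = 6: largest Jordan block has size 1, contributing (x − 6)

So m_A(x) = (x - 6)*(x - 1)^2 = x^3 - 8*x^2 + 13*x - 6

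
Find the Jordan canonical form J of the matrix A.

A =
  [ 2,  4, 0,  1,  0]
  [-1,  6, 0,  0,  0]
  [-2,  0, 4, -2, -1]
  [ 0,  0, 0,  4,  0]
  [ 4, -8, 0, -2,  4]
J_3(4) ⊕ J_2(4)

The characteristic polynomial is
  det(x·I − A) = x^5 - 20*x^4 + 160*x^3 - 640*x^2 + 1280*x - 1024 = (x - 4)^5

Eigenvalues and multiplicities (the geometric multiplicity of λ is n − rank(A − λI), which equals the number of Jordan blocks for λ):
  λ = 4: algebraic multiplicity = 5, geometric multiplicity = 2

Determining the block sizes for each eigenvalue:
  λ = 4: with am = 5 and gm = 2, the partition is not yet determined (e.g. several partitions of 5 into 2 parts exist). Let N = A − (4)·I. Computing rank(N^1) = 3, rank(N^2) = 1, rank(N^3) = 0; the number of blocks of size ≥ j is rank(N^{j−1}) − rank(N^j), giving [2, 2, 1]. So we have 1 block(s) of size 3, 1 block(s) of size 2 → block sizes [3, 2]

Assembling the blocks gives a Jordan form
J =
  [4, 1, 0, 0, 0]
  [0, 4, 1, 0, 0]
  [0, 0, 4, 0, 0]
  [0, 0, 0, 4, 1]
  [0, 0, 0, 0, 4]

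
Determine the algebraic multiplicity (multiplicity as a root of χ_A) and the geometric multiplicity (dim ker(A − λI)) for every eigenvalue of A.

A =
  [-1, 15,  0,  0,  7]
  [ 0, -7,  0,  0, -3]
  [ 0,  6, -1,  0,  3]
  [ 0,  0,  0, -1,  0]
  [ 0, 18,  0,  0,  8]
λ = -1: alg = 4, geom = 3; λ = 2: alg = 1, geom = 1

Step 1 — factor the characteristic polynomial to read off the algebraic multiplicities:
  χ_A(x) = (x - 2)*(x + 1)^4

Step 2 — compute geometric multiplicities via the rank-nullity identity g(λ) = n − rank(A − λI):
  rank(A − (-1)·I) = 2, so dim ker(A − (-1)·I) = n − 2 = 3
  rank(A − (2)·I) = 4, so dim ker(A − (2)·I) = n − 4 = 1

Summary:
  λ = -1: algebraic multiplicity = 4, geometric multiplicity = 3
  λ = 2: algebraic multiplicity = 1, geometric multiplicity = 1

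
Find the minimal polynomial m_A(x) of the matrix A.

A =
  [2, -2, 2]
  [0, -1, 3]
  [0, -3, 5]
x^2 - 4*x + 4

The characteristic polynomial is χ_A(x) = (x - 2)^3, so the eigenvalues are known. The minimal polynomial is
  m_A(x) = Π_λ (x − λ)^{k_λ}
where k_λ is the size of the *largest* Jordan block for λ (equivalently, the smallest k with (A − λI)^k v = 0 for every generalised eigenvector v of λ).

  λ = 2: largest Jordan block has size 2, contributing (x − 2)^2

So m_A(x) = (x - 2)^2 = x^2 - 4*x + 4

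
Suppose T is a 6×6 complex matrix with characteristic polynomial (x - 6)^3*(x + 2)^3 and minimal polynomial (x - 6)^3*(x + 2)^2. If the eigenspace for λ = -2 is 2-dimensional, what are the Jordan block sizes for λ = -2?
Block sizes for λ = -2: [2, 1]

Step 1 — from the characteristic polynomial, algebraic multiplicity of λ = -2 is 3. From dim ker(T − (-2)·I) = 2, there are exactly 2 Jordan blocks for λ = -2.
Step 2 — from the minimal polynomial, the factor (x + 2)^2 tells us the largest block for λ = -2 has size 2.
Step 3 — with total size 3, 2 blocks, and largest block 2, the block sizes (in nonincreasing order) are [2, 1].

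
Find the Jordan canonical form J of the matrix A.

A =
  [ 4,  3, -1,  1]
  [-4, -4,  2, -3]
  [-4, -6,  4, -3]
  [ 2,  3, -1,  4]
J_3(2) ⊕ J_1(2)

The characteristic polynomial is
  det(x·I − A) = x^4 - 8*x^3 + 24*x^2 - 32*x + 16 = (x - 2)^4

Eigenvalues and multiplicities (the geometric multiplicity of λ is n − rank(A − λI), which equals the number of Jordan blocks for λ):
  λ = 2: algebraic multiplicity = 4, geometric multiplicity = 2

Determining the block sizes for each eigenvalue:
  λ = 2: with am = 4 and gm = 2, the partition is not yet determined (e.g. several partitions of 4 into 2 parts exist). Let N = A − (2)·I. Computing rank(N^1) = 2, rank(N^2) = 1, rank(N^3) = 0; the number of blocks of size ≥ j is rank(N^{j−1}) − rank(N^j), giving [2, 1, 1]. So we have 1 block(s) of size 3, 1 block(s) of size 1 → block sizes [3, 1]

Assembling the blocks gives a Jordan form
J =
  [2, 1, 0, 0]
  [0, 2, 1, 0]
  [0, 0, 2, 0]
  [0, 0, 0, 2]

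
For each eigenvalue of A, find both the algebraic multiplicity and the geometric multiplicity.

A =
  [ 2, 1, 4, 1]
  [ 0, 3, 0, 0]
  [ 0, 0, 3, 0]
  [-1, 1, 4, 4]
λ = 3: alg = 4, geom = 3

Step 1 — factor the characteristic polynomial to read off the algebraic multiplicities:
  χ_A(x) = (x - 3)^4

Step 2 — compute geometric multiplicities via the rank-nullity identity g(λ) = n − rank(A − λI):
  rank(A − (3)·I) = 1, so dim ker(A − (3)·I) = n − 1 = 3

Summary:
  λ = 3: algebraic multiplicity = 4, geometric multiplicity = 3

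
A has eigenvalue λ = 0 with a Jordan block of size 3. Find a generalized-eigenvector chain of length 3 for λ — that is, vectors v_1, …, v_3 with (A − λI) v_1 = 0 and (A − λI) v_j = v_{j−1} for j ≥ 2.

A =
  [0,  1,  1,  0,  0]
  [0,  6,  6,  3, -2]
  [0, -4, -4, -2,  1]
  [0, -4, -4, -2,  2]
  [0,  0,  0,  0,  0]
A Jordan chain for λ = 0 of length 3:
v_1 = (2, 0, 0, 0, 0)ᵀ
v_2 = (1, 6, -4, -4, 0)ᵀ
v_3 = (0, 1, 0, 0, 0)ᵀ

Let N = A − (0)·I. We want v_3 with N^3 v_3 = 0 but N^2 v_3 ≠ 0; then v_{j-1} := N · v_j for j = 3, …, 2.

Pick v_3 = (0, 1, 0, 0, 0)ᵀ.
Then v_2 = N · v_3 = (1, 6, -4, -4, 0)ᵀ.
Then v_1 = N · v_2 = (2, 0, 0, 0, 0)ᵀ.

Sanity check: (A − (0)·I) v_1 = (0, 0, 0, 0, 0)ᵀ = 0. ✓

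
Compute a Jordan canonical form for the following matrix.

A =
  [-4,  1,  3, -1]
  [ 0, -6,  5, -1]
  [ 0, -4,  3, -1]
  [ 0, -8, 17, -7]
J_3(-4) ⊕ J_1(-2)

The characteristic polynomial is
  det(x·I − A) = x^4 + 14*x^3 + 72*x^2 + 160*x + 128 = (x + 2)*(x + 4)^3

Eigenvalues and multiplicities (the geometric multiplicity of λ is n − rank(A − λI), which equals the number of Jordan blocks for λ):
  λ = -4: algebraic multiplicity = 3, geometric multiplicity = 1
  λ = -2: algebraic multiplicity = 1, geometric multiplicity = 1

Determining the block sizes for each eigenvalue:
  λ = -4: one block (gm = 1), so the single block has size am = 3 → block sizes [3]
  λ = -2: one block (gm = 1), so the single block has size am = 1 → block sizes [1]

Assembling the blocks gives a Jordan form
J =
  [-4,  1,  0,  0]
  [ 0, -4,  1,  0]
  [ 0,  0, -4,  0]
  [ 0,  0,  0, -2]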